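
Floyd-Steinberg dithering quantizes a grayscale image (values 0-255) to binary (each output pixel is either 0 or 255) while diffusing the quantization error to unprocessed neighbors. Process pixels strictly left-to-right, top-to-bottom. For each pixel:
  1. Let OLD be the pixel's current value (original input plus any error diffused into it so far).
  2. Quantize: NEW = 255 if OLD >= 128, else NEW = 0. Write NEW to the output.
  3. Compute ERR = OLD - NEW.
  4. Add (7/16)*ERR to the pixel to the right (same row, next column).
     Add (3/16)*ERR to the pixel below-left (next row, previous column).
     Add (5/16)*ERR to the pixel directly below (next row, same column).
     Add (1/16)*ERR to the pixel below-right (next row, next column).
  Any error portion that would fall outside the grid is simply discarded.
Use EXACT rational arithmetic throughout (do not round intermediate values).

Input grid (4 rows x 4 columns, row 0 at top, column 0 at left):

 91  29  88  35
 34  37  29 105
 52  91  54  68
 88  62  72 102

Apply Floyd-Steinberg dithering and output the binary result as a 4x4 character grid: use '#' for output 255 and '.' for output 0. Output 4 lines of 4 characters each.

(0,0): OLD=91 → NEW=0, ERR=91
(0,1): OLD=1101/16 → NEW=0, ERR=1101/16
(0,2): OLD=30235/256 → NEW=0, ERR=30235/256
(0,3): OLD=355005/4096 → NEW=0, ERR=355005/4096
(1,0): OLD=19287/256 → NEW=0, ERR=19287/256
(1,1): OLD=244321/2048 → NEW=0, ERR=244321/2048
(1,2): OLD=9086709/65536 → NEW=255, ERR=-7624971/65536
(1,3): OLD=92866243/1048576 → NEW=0, ERR=92866243/1048576
(2,0): OLD=3208379/32768 → NEW=0, ERR=3208379/32768
(2,1): OLD=161491641/1048576 → NEW=255, ERR=-105895239/1048576
(2,2): OLD=-5200451/2097152 → NEW=0, ERR=-5200451/2097152
(2,3): OLD=2929961577/33554432 → NEW=0, ERR=2929961577/33554432
(3,0): OLD=1672049931/16777216 → NEW=0, ERR=1672049931/16777216
(3,1): OLD=21393607893/268435456 → NEW=0, ERR=21393607893/268435456
(3,2): OLD=498874508587/4294967296 → NEW=0, ERR=498874508587/4294967296
(3,3): OLD=12366033072813/68719476736 → NEW=255, ERR=-5157433494867/68719476736
Row 0: ....
Row 1: ..#.
Row 2: .#..
Row 3: ...#

Answer: ....
..#.
.#..
...#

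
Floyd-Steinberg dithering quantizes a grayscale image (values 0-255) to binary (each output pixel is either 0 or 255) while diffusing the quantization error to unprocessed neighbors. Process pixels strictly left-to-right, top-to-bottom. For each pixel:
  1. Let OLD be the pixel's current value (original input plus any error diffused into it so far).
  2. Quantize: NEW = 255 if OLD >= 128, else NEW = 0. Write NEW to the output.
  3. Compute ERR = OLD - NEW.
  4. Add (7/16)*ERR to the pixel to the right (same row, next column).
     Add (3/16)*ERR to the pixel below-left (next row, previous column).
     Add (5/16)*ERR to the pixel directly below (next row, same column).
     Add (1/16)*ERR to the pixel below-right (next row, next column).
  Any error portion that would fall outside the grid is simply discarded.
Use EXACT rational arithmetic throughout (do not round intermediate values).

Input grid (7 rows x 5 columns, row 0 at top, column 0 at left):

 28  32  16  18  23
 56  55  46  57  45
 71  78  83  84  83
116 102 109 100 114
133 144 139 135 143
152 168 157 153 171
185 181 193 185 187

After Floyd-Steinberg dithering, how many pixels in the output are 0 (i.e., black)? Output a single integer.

Answer: 21

Derivation:
(0,0): OLD=28 → NEW=0, ERR=28
(0,1): OLD=177/4 → NEW=0, ERR=177/4
(0,2): OLD=2263/64 → NEW=0, ERR=2263/64
(0,3): OLD=34273/1024 → NEW=0, ERR=34273/1024
(0,4): OLD=616743/16384 → NEW=0, ERR=616743/16384
(1,0): OLD=4675/64 → NEW=0, ERR=4675/64
(1,1): OLD=55893/512 → NEW=0, ERR=55893/512
(1,2): OLD=1865337/16384 → NEW=0, ERR=1865337/16384
(1,3): OLD=8292741/65536 → NEW=0, ERR=8292741/65536
(1,4): OLD=119763439/1048576 → NEW=0, ERR=119763439/1048576
(2,0): OLD=936311/8192 → NEW=0, ERR=936311/8192
(2,1): OLD=49291277/262144 → NEW=255, ERR=-17555443/262144
(2,2): OLD=502596199/4194304 → NEW=0, ERR=502596199/4194304
(2,3): OLD=13723682629/67108864 → NEW=255, ERR=-3389077691/67108864
(2,4): OLD=112213094819/1073741824 → NEW=0, ERR=112213094819/1073741824
(3,0): OLD=583682695/4194304 → NEW=255, ERR=-485864825/4194304
(3,1): OLD=2013397371/33554432 → NEW=0, ERR=2013397371/33554432
(3,2): OLD=170771691449/1073741824 → NEW=255, ERR=-103032473671/1073741824
(3,3): OLD=148867162353/2147483648 → NEW=0, ERR=148867162353/2147483648
(3,4): OLD=5972760772501/34359738368 → NEW=255, ERR=-2788972511339/34359738368
(4,0): OLD=58009430409/536870912 → NEW=0, ERR=58009430409/536870912
(4,1): OLD=3174697951369/17179869184 → NEW=255, ERR=-1206168690551/17179869184
(4,2): OLD=26125921688103/274877906944 → NEW=0, ERR=26125921688103/274877906944
(4,3): OLD=778581061189769/4398046511104 → NEW=255, ERR=-342920799141751/4398046511104
(4,4): OLD=6182222364655679/70368744177664 → NEW=0, ERR=6182222364655679/70368744177664
(5,0): OLD=47444444649275/274877906944 → NEW=255, ERR=-22649421621445/274877906944
(5,1): OLD=295955480352497/2199023255552 → NEW=255, ERR=-264795449813263/2199023255552
(5,2): OLD=8093288691349497/70368744177664 → NEW=0, ERR=8093288691349497/70368744177664
(5,3): OLD=56679236425287319/281474976710656 → NEW=255, ERR=-15096882635929961/281474976710656
(5,4): OLD=766134873976886605/4503599627370496 → NEW=255, ERR=-382283031002589875/4503599627370496
(6,0): OLD=4808745622136331/35184372088832 → NEW=255, ERR=-4163269260515829/35184372088832
(6,1): OLD=121616455660129829/1125899906842624 → NEW=0, ERR=121616455660129829/1125899906842624
(6,2): OLD=4658819335323341287/18014398509481984 → NEW=255, ERR=65147715405435367/18014398509481984
(6,3): OLD=46432136685361525421/288230376151711744 → NEW=255, ERR=-27066609233324969299/288230376151711744
(6,4): OLD=535129243072625712891/4611686018427387904 → NEW=0, ERR=535129243072625712891/4611686018427387904
Output grid:
  Row 0: .....  (5 black, running=5)
  Row 1: .....  (5 black, running=10)
  Row 2: .#.#.  (3 black, running=13)
  Row 3: #.#.#  (2 black, running=15)
  Row 4: .#.#.  (3 black, running=18)
  Row 5: ##.##  (1 black, running=19)
  Row 6: #.##.  (2 black, running=21)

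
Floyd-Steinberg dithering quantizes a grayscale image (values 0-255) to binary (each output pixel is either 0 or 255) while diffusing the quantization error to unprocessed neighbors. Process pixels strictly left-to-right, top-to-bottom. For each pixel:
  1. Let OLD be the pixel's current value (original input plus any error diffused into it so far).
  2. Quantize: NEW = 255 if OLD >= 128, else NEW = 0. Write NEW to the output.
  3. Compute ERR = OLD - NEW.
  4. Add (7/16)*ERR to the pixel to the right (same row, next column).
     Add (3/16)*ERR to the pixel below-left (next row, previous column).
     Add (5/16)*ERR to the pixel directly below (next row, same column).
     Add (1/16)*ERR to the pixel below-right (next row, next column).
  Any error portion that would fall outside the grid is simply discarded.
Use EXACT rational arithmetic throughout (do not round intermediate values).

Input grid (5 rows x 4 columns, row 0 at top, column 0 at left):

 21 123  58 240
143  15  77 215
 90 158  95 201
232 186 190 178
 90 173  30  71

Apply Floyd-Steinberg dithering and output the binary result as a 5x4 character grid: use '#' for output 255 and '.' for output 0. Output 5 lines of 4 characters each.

Answer: .#.#
...#
##.#
#.##
.#..

Derivation:
(0,0): OLD=21 → NEW=0, ERR=21
(0,1): OLD=2115/16 → NEW=255, ERR=-1965/16
(0,2): OLD=1093/256 → NEW=0, ERR=1093/256
(0,3): OLD=990691/4096 → NEW=255, ERR=-53789/4096
(1,0): OLD=32393/256 → NEW=0, ERR=32393/256
(1,1): OLD=69823/2048 → NEW=0, ERR=69823/2048
(1,2): OLD=5446827/65536 → NEW=0, ERR=5446827/65536
(1,3): OLD=259548317/1048576 → NEW=255, ERR=-7838563/1048576
(2,0): OLD=4454309/32768 → NEW=255, ERR=-3901531/32768
(2,1): OLD=146858343/1048576 → NEW=255, ERR=-120528537/1048576
(2,2): OLD=149764451/2097152 → NEW=0, ERR=149764451/2097152
(2,3): OLD=7888704823/33554432 → NEW=255, ERR=-667675337/33554432
(3,0): OLD=2906483541/16777216 → NEW=255, ERR=-1371706539/16777216
(3,1): OLD=32281529035/268435456 → NEW=0, ERR=32281529035/268435456
(3,2): OLD=1090984224565/4294967296 → NEW=255, ERR=-4232435915/4294967296
(3,3): OLD=12081845187571/68719476736 → NEW=255, ERR=-5441621380109/68719476736
(4,0): OLD=373655120625/4294967296 → NEW=0, ERR=373655120625/4294967296
(4,1): OLD=8361361730387/34359738368 → NEW=255, ERR=-400371553453/34359738368
(4,2): OLD=18980759504371/1099511627776 → NEW=0, ERR=18980759504371/1099511627776
(4,3): OLD=945497311681173/17592186044416 → NEW=0, ERR=945497311681173/17592186044416
Row 0: .#.#
Row 1: ...#
Row 2: ##.#
Row 3: #.##
Row 4: .#..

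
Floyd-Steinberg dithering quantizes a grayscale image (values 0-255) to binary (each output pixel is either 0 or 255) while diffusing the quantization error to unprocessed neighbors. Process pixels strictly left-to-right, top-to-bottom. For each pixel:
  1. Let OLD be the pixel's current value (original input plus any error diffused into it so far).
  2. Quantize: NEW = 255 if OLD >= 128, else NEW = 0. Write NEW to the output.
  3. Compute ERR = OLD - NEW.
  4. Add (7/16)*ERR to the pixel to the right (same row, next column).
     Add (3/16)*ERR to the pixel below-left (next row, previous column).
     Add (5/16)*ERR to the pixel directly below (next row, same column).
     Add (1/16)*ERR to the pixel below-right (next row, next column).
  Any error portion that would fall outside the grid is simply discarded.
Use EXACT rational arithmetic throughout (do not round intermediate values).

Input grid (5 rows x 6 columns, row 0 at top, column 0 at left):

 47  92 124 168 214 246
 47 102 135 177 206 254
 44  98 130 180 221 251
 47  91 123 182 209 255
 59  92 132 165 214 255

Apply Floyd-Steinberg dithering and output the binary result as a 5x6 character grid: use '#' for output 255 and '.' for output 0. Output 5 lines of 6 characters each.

Answer: ..####
.#.#.#
..#.##
.#.###
..####

Derivation:
(0,0): OLD=47 → NEW=0, ERR=47
(0,1): OLD=1801/16 → NEW=0, ERR=1801/16
(0,2): OLD=44351/256 → NEW=255, ERR=-20929/256
(0,3): OLD=541625/4096 → NEW=255, ERR=-502855/4096
(0,4): OLD=10504719/65536 → NEW=255, ERR=-6206961/65536
(0,5): OLD=214500969/1048576 → NEW=255, ERR=-52885911/1048576
(1,0): OLD=21195/256 → NEW=0, ERR=21195/256
(1,1): OLD=329741/2048 → NEW=255, ERR=-192499/2048
(1,2): OLD=3430545/65536 → NEW=0, ERR=3430545/65536
(1,3): OLD=36351165/262144 → NEW=255, ERR=-30495555/262144
(1,4): OLD=1818285463/16777216 → NEW=0, ERR=1818285463/16777216
(1,5): OLD=75090749169/268435456 → NEW=255, ERR=6639707889/268435456
(2,0): OLD=1712095/32768 → NEW=0, ERR=1712095/32768
(2,1): OLD=111647493/1048576 → NEW=0, ERR=111647493/1048576
(2,2): OLD=2772507983/16777216 → NEW=255, ERR=-1505682097/16777216
(2,3): OLD=17176552855/134217728 → NEW=0, ERR=17176552855/134217728
(2,4): OLD=1323814024773/4294967296 → NEW=255, ERR=228597364293/4294967296
(2,5): OLD=19845427920435/68719476736 → NEW=255, ERR=2321961352755/68719476736
(3,0): OLD=1397406831/16777216 → NEW=0, ERR=1397406831/16777216
(3,1): OLD=19750410051/134217728 → NEW=255, ERR=-14475110589/134217728
(3,2): OLD=84203984185/1073741824 → NEW=0, ERR=84203984185/1073741824
(3,3): OLD=17913242255979/68719476736 → NEW=255, ERR=389775688299/68719476736
(3,4): OLD=133287214143371/549755813888 → NEW=255, ERR=-6900518398069/549755813888
(3,5): OLD=2316839008616261/8796093022208 → NEW=255, ERR=73835287953221/8796093022208
(4,0): OLD=139172476705/2147483648 → NEW=0, ERR=139172476705/2147483648
(4,1): OLD=3661386399149/34359738368 → NEW=0, ERR=3661386399149/34359738368
(4,2): OLD=217098289837047/1099511627776 → NEW=255, ERR=-63277175245833/1099511627776
(4,3): OLD=2535774295088755/17592186044416 → NEW=255, ERR=-1950233146237325/17592186044416
(4,4): OLD=46022724352651939/281474976710656 → NEW=255, ERR=-25753394708565341/281474976710656
(4,5): OLD=976424722672223125/4503599627370496 → NEW=255, ERR=-171993182307253355/4503599627370496
Row 0: ..####
Row 1: .#.#.#
Row 2: ..#.##
Row 3: .#.###
Row 4: ..####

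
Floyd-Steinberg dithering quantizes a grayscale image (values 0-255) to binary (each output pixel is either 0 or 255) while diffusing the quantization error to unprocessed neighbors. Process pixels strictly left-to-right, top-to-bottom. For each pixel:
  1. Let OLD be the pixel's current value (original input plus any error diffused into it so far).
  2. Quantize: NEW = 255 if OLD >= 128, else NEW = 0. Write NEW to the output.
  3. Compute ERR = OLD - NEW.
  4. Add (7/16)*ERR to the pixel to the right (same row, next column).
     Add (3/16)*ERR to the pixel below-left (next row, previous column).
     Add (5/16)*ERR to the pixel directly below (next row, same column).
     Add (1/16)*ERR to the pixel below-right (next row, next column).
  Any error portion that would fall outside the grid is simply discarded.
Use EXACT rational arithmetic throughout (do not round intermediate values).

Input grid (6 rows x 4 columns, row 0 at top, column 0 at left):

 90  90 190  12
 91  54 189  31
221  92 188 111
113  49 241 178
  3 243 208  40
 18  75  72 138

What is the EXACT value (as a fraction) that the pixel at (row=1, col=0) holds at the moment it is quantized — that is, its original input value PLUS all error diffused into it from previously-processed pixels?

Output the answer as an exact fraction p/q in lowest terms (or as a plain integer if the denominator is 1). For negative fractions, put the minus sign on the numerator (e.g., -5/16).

(0,0): OLD=90 → NEW=0, ERR=90
(0,1): OLD=1035/8 → NEW=255, ERR=-1005/8
(0,2): OLD=17285/128 → NEW=255, ERR=-15355/128
(0,3): OLD=-82909/2048 → NEW=0, ERR=-82909/2048
(1,0): OLD=12233/128 → NEW=0, ERR=12233/128
Target (1,0): original=91, with diffused error = 12233/128

Answer: 12233/128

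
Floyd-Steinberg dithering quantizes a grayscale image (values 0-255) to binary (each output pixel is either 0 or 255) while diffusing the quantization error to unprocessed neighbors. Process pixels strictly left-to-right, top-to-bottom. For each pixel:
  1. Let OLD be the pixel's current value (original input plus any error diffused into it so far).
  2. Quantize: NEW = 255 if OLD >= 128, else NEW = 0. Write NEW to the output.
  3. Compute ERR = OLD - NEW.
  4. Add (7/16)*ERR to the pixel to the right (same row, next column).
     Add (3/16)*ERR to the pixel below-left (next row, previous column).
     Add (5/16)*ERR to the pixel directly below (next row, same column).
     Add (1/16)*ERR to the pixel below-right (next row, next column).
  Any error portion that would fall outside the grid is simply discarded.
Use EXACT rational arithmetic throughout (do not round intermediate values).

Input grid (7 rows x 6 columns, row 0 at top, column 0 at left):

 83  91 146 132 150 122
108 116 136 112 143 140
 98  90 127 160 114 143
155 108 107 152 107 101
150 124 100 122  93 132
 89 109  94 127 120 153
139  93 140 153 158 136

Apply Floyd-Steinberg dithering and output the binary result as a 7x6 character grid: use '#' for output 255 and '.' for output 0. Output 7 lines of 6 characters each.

Answer: ..#.#.
#.#.##
.#.#.#
#.#.#.
#..#.#
.#.#.#
#.#.#.

Derivation:
(0,0): OLD=83 → NEW=0, ERR=83
(0,1): OLD=2037/16 → NEW=0, ERR=2037/16
(0,2): OLD=51635/256 → NEW=255, ERR=-13645/256
(0,3): OLD=445157/4096 → NEW=0, ERR=445157/4096
(0,4): OLD=12946499/65536 → NEW=255, ERR=-3765181/65536
(0,5): OLD=101570005/1048576 → NEW=0, ERR=101570005/1048576
(1,0): OLD=40399/256 → NEW=255, ERR=-24881/256
(1,1): OLD=222121/2048 → NEW=0, ERR=222121/2048
(1,2): OLD=12787933/65536 → NEW=255, ERR=-3923747/65536
(1,3): OLD=27699545/262144 → NEW=0, ERR=27699545/262144
(1,4): OLD=3292184875/16777216 → NEW=255, ERR=-986005205/16777216
(1,5): OLD=37840641469/268435456 → NEW=255, ERR=-30610399811/268435456
(2,0): OLD=2882387/32768 → NEW=0, ERR=2882387/32768
(2,1): OLD=152123841/1048576 → NEW=255, ERR=-115263039/1048576
(2,2): OLD=1456085891/16777216 → NEW=0, ERR=1456085891/16777216
(2,3): OLD=29021816875/134217728 → NEW=255, ERR=-5203703765/134217728
(2,4): OLD=274427137281/4294967296 → NEW=0, ERR=274427137281/4294967296
(2,5): OLD=9046625816855/68719476736 → NEW=255, ERR=-8476840750825/68719476736
(3,0): OLD=2715861283/16777216 → NEW=255, ERR=-1562328797/16777216
(3,1): OLD=7338862183/134217728 → NEW=0, ERR=7338862183/134217728
(3,2): OLD=154515720485/1073741824 → NEW=255, ERR=-119288444635/1073741824
(3,3): OLD=7468730811631/68719476736 → NEW=0, ERR=7468730811631/68719476736
(3,4): OLD=81894106127887/549755813888 → NEW=255, ERR=-58293626413553/549755813888
(3,5): OLD=176403053887105/8796093022208 → NEW=0, ERR=176403053887105/8796093022208
(4,0): OLD=281645981869/2147483648 → NEW=255, ERR=-265962348371/2147483648
(4,1): OLD=2070271339849/34359738368 → NEW=0, ERR=2070271339849/34359738368
(4,2): OLD=126926349124875/1099511627776 → NEW=0, ERR=126926349124875/1099511627776
(4,3): OLD=3160316480435799/17592186044416 → NEW=255, ERR=-1325690960890281/17592186044416
(4,4): OLD=10540769292790727/281474976710656 → NEW=0, ERR=10540769292790727/281474976710656
(4,5): OLD=666638687760638225/4503599627370496 → NEW=255, ERR=-481779217218838255/4503599627370496
(5,0): OLD=33862093585899/549755813888 → NEW=0, ERR=33862093585899/549755813888
(5,1): OLD=2967467328428443/17592186044416 → NEW=255, ERR=-1518540112897637/17592186044416
(5,2): OLD=11532940496920025/140737488355328 → NEW=0, ERR=11532940496920025/140737488355328
(5,3): OLD=691478496016051043/4503599627370496 → NEW=255, ERR=-456939408963425437/4503599627370496
(5,4): OLD=563360303448275715/9007199254740992 → NEW=0, ERR=563360303448275715/9007199254740992
(5,5): OLD=21512658344924799135/144115188075855872 → NEW=255, ERR=-15236714614418448225/144115188075855872
(6,0): OLD=39987336397832113/281474976710656 → NEW=255, ERR=-31788782663385167/281474976710656
(6,1): OLD=161365112567449437/4503599627370496 → NEW=0, ERR=161365112567449437/4503599627370496
(6,2): OLD=2825831234249297429/18014398509481984 → NEW=255, ERR=-1767840385668608491/18014398509481984
(6,3): OLD=27441954876558546145/288230376151711744 → NEW=0, ERR=27441954876558546145/288230376151711744
(6,4): OLD=890213313738991308929/4611686018427387904 → NEW=255, ERR=-285766620959992606591/4611686018427387904
(6,5): OLD=5885228566436613283047/73786976294838206464 → NEW=0, ERR=5885228566436613283047/73786976294838206464
Row 0: ..#.#.
Row 1: #.#.##
Row 2: .#.#.#
Row 3: #.#.#.
Row 4: #..#.#
Row 5: .#.#.#
Row 6: #.#.#.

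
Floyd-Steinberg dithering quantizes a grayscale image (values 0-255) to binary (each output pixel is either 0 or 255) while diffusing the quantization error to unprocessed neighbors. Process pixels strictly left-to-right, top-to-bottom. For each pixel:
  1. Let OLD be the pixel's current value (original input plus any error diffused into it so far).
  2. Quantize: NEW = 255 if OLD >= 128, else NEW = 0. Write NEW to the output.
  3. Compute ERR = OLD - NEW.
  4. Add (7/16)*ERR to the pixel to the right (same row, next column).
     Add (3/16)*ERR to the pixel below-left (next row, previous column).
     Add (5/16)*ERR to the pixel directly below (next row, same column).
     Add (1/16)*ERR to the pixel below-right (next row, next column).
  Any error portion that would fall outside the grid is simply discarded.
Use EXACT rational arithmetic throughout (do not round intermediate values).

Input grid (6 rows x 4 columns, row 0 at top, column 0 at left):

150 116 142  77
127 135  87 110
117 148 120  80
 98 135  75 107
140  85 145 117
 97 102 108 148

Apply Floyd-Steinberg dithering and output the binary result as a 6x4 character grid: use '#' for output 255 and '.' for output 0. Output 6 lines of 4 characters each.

Answer: #.#.
.#.#
#.#.
.#..
#.#.
..##

Derivation:
(0,0): OLD=150 → NEW=255, ERR=-105
(0,1): OLD=1121/16 → NEW=0, ERR=1121/16
(0,2): OLD=44199/256 → NEW=255, ERR=-21081/256
(0,3): OLD=167825/4096 → NEW=0, ERR=167825/4096
(1,0): OLD=27475/256 → NEW=0, ERR=27475/256
(1,1): OLD=372421/2048 → NEW=255, ERR=-149819/2048
(1,2): OLD=2708137/65536 → NEW=0, ERR=2708137/65536
(1,3): OLD=142329583/1048576 → NEW=255, ERR=-125057297/1048576
(2,0): OLD=4483399/32768 → NEW=255, ERR=-3872441/32768
(2,1): OLD=92162045/1048576 → NEW=0, ERR=92162045/1048576
(2,2): OLD=302896497/2097152 → NEW=255, ERR=-231877263/2097152
(2,3): OLD=-102698867/33554432 → NEW=0, ERR=-102698867/33554432
(3,0): OLD=1301062743/16777216 → NEW=0, ERR=1301062743/16777216
(3,1): OLD=45171445257/268435456 → NEW=255, ERR=-23279596023/268435456
(3,2): OLD=31892637431/4294967296 → NEW=0, ERR=31892637431/4294967296
(3,3): OLD=7035620563265/68719476736 → NEW=0, ERR=7035620563265/68719476736
(4,0): OLD=635541652811/4294967296 → NEW=255, ERR=-459675007669/4294967296
(4,1): OLD=594906380769/34359738368 → NEW=0, ERR=594906380769/34359738368
(4,2): OLD=185456571460673/1099511627776 → NEW=255, ERR=-94918893622207/1099511627776
(4,3): OLD=1964867672084759/17592186044416 → NEW=0, ERR=1964867672084759/17592186044416
(5,0): OLD=36724032782683/549755813888 → NEW=0, ERR=36724032782683/549755813888
(5,1): OLD=2001290973581149/17592186044416 → NEW=0, ERR=2001290973581149/17592186044416
(5,2): OLD=1344188059164073/8796093022208 → NEW=255, ERR=-898815661498967/8796093022208
(5,3): OLD=37380513354660033/281474976710656 → NEW=255, ERR=-34395605706557247/281474976710656
Row 0: #.#.
Row 1: .#.#
Row 2: #.#.
Row 3: .#..
Row 4: #.#.
Row 5: ..##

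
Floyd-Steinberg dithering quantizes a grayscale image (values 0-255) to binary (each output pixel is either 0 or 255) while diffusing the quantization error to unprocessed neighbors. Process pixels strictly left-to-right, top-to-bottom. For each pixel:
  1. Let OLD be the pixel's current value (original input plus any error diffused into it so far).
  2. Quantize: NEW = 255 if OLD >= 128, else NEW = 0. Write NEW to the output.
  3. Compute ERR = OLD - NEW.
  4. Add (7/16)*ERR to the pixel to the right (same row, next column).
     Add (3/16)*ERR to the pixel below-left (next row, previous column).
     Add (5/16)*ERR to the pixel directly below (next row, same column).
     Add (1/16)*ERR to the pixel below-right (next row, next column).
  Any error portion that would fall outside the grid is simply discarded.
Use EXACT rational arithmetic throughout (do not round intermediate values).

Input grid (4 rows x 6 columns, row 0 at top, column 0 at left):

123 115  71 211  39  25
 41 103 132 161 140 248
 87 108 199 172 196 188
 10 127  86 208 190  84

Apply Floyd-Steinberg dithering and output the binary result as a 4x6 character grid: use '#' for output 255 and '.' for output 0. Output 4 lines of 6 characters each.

(0,0): OLD=123 → NEW=0, ERR=123
(0,1): OLD=2701/16 → NEW=255, ERR=-1379/16
(0,2): OLD=8523/256 → NEW=0, ERR=8523/256
(0,3): OLD=923917/4096 → NEW=255, ERR=-120563/4096
(0,4): OLD=1711963/65536 → NEW=0, ERR=1711963/65536
(0,5): OLD=38198141/1048576 → NEW=0, ERR=38198141/1048576
(1,0): OLD=16199/256 → NEW=0, ERR=16199/256
(1,1): OLD=241009/2048 → NEW=0, ERR=241009/2048
(1,2): OLD=11992005/65536 → NEW=255, ERR=-4719675/65536
(1,3): OLD=33363937/262144 → NEW=0, ERR=33363937/262144
(1,4): OLD=3503687811/16777216 → NEW=255, ERR=-774502269/16777216
(1,5): OLD=64644591013/268435456 → NEW=255, ERR=-3806450267/268435456
(2,0): OLD=4221803/32768 → NEW=255, ERR=-4134037/32768
(2,1): OLD=83919049/1048576 → NEW=0, ERR=83919049/1048576
(2,2): OLD=4072289179/16777216 → NEW=255, ERR=-205900901/16777216
(2,3): OLD=25937154179/134217728 → NEW=255, ERR=-8288366461/134217728
(2,4): OLD=686561598729/4294967296 → NEW=255, ERR=-408655061751/4294967296
(2,5): OLD=9555887591887/68719476736 → NEW=255, ERR=-7967578975793/68719476736
(3,0): OLD=-241916613/16777216 → NEW=0, ERR=-241916613/16777216
(3,1): OLD=18188540447/134217728 → NEW=255, ERR=-16036980193/134217728
(3,2): OLD=25032617613/1073741824 → NEW=0, ERR=25032617613/1073741824
(3,3): OLD=12389750004583/68719476736 → NEW=255, ERR=-5133716563097/68719476736
(3,4): OLD=56066203920135/549755813888 → NEW=0, ERR=56066203920135/549755813888
(3,5): OLD=760324234370569/8796093022208 → NEW=0, ERR=760324234370569/8796093022208
Row 0: .#.#..
Row 1: ..#.##
Row 2: #.####
Row 3: .#.#..

Answer: .#.#..
..#.##
#.####
.#.#..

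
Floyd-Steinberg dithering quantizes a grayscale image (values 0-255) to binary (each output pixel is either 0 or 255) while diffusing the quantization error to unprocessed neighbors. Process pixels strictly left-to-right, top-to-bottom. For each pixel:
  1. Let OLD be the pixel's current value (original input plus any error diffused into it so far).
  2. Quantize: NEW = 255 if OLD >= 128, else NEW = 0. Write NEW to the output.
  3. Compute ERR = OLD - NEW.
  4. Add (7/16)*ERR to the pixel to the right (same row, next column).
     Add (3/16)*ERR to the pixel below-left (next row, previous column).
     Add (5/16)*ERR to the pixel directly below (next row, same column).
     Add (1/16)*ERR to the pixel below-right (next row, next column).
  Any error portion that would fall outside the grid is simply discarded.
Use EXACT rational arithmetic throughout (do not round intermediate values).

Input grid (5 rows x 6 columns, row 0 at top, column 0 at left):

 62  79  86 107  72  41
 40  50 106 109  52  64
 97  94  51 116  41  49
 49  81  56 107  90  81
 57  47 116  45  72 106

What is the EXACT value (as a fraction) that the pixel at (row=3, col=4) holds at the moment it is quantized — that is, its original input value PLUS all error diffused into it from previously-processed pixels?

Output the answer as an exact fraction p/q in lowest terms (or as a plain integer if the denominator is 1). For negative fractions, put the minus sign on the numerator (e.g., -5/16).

Answer: 19856934066019/274877906944

Derivation:
(0,0): OLD=62 → NEW=0, ERR=62
(0,1): OLD=849/8 → NEW=0, ERR=849/8
(0,2): OLD=16951/128 → NEW=255, ERR=-15689/128
(0,3): OLD=109313/2048 → NEW=0, ERR=109313/2048
(0,4): OLD=3124487/32768 → NEW=0, ERR=3124487/32768
(0,5): OLD=43367217/524288 → NEW=0, ERR=43367217/524288
(1,0): OLD=10147/128 → NEW=0, ERR=10147/128
(1,1): OLD=101109/1024 → NEW=0, ERR=101109/1024
(1,2): OLD=4179097/32768 → NEW=0, ERR=4179097/32768
(1,3): OLD=25125797/131072 → NEW=255, ERR=-8297563/131072
(1,4): OLD=611920591/8388608 → NEW=0, ERR=611920591/8388608
(1,5): OLD=17142624761/134217728 → NEW=0, ERR=17142624761/134217728
(2,0): OLD=2298455/16384 → NEW=255, ERR=-1879465/16384
(2,1): OLD=54282925/524288 → NEW=0, ERR=54282925/524288
(2,2): OLD=1094324295/8388608 → NEW=255, ERR=-1044770745/8388608
(2,3): OLD=4253125839/67108864 → NEW=0, ERR=4253125839/67108864
(2,4): OLD=239475408365/2147483648 → NEW=0, ERR=239475408365/2147483648
(2,5): OLD=4888016690763/34359738368 → NEW=255, ERR=-3873716593077/34359738368
(3,0): OLD=273176167/8388608 → NEW=0, ERR=273176167/8388608
(3,1): OLD=6514952411/67108864 → NEW=0, ERR=6514952411/67108864
(3,2): OLD=41825485569/536870912 → NEW=0, ERR=41825485569/536870912
(3,3): OLD=5979070649923/34359738368 → NEW=255, ERR=-2782662633917/34359738368
(3,4): OLD=19856934066019/274877906944 → NEW=0, ERR=19856934066019/274877906944
Target (3,4): original=90, with diffused error = 19856934066019/274877906944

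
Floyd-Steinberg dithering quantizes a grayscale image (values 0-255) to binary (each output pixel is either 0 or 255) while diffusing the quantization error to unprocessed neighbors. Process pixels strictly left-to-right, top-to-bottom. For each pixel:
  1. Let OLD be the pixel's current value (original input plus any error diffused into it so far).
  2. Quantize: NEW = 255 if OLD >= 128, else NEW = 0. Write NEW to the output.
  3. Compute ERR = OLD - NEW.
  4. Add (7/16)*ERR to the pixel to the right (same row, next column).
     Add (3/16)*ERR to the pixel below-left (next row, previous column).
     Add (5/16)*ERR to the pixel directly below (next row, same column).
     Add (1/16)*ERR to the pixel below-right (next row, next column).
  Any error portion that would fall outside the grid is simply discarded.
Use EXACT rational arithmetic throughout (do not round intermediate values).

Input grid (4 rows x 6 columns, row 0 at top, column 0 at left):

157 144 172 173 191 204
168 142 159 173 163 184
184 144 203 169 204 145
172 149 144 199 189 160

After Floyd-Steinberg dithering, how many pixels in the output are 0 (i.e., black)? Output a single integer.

(0,0): OLD=157 → NEW=255, ERR=-98
(0,1): OLD=809/8 → NEW=0, ERR=809/8
(0,2): OLD=27679/128 → NEW=255, ERR=-4961/128
(0,3): OLD=319577/2048 → NEW=255, ERR=-202663/2048
(0,4): OLD=4840047/32768 → NEW=255, ERR=-3515793/32768
(0,5): OLD=82344201/524288 → NEW=255, ERR=-51349239/524288
(1,0): OLD=20011/128 → NEW=255, ERR=-12629/128
(1,1): OLD=119853/1024 → NEW=0, ERR=119853/1024
(1,2): OLD=6090289/32768 → NEW=255, ERR=-2265551/32768
(1,3): OLD=11703133/131072 → NEW=0, ERR=11703133/131072
(1,4): OLD=1207837943/8388608 → NEW=255, ERR=-931257097/8388608
(1,5): OLD=13169280145/134217728 → NEW=0, ERR=13169280145/134217728
(2,0): OLD=2869055/16384 → NEW=255, ERR=-1308865/16384
(2,1): OLD=66320165/524288 → NEW=0, ERR=66320165/524288
(2,2): OLD=2187686831/8388608 → NEW=255, ERR=48591791/8388608
(2,3): OLD=11697094391/67108864 → NEW=255, ERR=-5415665929/67108864
(2,4): OLD=339258622053/2147483648 → NEW=255, ERR=-208349708187/2147483648
(2,5): OLD=4338854700819/34359738368 → NEW=0, ERR=4338854700819/34359738368
(3,0): OLD=1432382671/8388608 → NEW=255, ERR=-706712369/8388608
(3,1): OLD=9916352291/67108864 → NEW=255, ERR=-7196408029/67108864
(3,2): OLD=49214810713/536870912 → NEW=0, ERR=49214810713/536870912
(3,3): OLD=6736486460491/34359738368 → NEW=255, ERR=-2025246823349/34359738368
(3,4): OLD=41651443776619/274877906944 → NEW=255, ERR=-28442422494101/274877906944
(3,5): OLD=651475909702757/4398046511104 → NEW=255, ERR=-470025950628763/4398046511104
Output grid:
  Row 0: #.####  (1 black, running=1)
  Row 1: #.#.#.  (3 black, running=4)
  Row 2: #.###.  (2 black, running=6)
  Row 3: ##.###  (1 black, running=7)

Answer: 7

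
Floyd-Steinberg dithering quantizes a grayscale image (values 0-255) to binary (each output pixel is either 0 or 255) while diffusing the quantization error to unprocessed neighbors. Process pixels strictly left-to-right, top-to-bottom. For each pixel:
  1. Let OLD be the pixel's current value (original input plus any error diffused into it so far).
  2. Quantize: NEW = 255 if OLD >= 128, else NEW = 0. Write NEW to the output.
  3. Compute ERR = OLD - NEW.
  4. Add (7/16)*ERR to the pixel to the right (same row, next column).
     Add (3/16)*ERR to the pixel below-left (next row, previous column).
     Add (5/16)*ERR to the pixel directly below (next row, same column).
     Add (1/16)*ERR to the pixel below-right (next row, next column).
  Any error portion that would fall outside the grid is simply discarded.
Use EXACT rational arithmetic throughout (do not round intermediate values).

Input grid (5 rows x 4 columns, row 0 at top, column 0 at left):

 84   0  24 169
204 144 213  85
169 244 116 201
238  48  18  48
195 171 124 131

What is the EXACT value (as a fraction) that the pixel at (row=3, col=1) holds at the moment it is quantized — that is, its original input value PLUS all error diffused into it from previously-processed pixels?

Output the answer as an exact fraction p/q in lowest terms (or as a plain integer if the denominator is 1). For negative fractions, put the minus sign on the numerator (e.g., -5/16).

(0,0): OLD=84 → NEW=0, ERR=84
(0,1): OLD=147/4 → NEW=0, ERR=147/4
(0,2): OLD=2565/64 → NEW=0, ERR=2565/64
(0,3): OLD=191011/1024 → NEW=255, ERR=-70109/1024
(1,0): OLD=15177/64 → NEW=255, ERR=-1143/64
(1,1): OLD=82143/512 → NEW=255, ERR=-48417/512
(1,2): OLD=2844459/16384 → NEW=255, ERR=-1333461/16384
(1,3): OLD=7995933/262144 → NEW=0, ERR=7995933/262144
(2,0): OLD=1193477/8192 → NEW=255, ERR=-895483/8192
(2,1): OLD=39386663/262144 → NEW=255, ERR=-27460057/262144
(2,2): OLD=23355035/524288 → NEW=0, ERR=23355035/524288
(2,3): OLD=1886884031/8388608 → NEW=255, ERR=-252211009/8388608
(3,0): OLD=772586901/4194304 → NEW=255, ERR=-296960619/4194304
(3,1): OLD=-952269877/67108864 → NEW=0, ERR=-952269877/67108864
Target (3,1): original=48, with diffused error = -952269877/67108864

Answer: -952269877/67108864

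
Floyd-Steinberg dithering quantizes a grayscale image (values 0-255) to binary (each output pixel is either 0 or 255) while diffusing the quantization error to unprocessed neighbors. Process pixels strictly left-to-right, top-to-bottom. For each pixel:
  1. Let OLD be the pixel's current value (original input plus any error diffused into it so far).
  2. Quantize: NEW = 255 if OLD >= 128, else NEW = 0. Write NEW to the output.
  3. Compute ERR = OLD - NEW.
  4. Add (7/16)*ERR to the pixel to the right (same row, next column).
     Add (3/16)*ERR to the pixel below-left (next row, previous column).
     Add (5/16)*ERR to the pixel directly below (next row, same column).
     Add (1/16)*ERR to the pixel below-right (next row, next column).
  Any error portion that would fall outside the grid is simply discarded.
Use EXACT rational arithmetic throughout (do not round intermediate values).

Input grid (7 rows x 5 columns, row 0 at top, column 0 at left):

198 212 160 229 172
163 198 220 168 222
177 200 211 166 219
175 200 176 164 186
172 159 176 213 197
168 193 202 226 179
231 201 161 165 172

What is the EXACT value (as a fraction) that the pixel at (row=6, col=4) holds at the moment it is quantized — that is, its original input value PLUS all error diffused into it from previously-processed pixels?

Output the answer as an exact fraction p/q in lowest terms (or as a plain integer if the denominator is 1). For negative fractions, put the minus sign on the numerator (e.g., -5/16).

(0,0): OLD=198 → NEW=255, ERR=-57
(0,1): OLD=2993/16 → NEW=255, ERR=-1087/16
(0,2): OLD=33351/256 → NEW=255, ERR=-31929/256
(0,3): OLD=714481/4096 → NEW=255, ERR=-329999/4096
(0,4): OLD=8962199/65536 → NEW=255, ERR=-7749481/65536
(1,0): OLD=33907/256 → NEW=255, ERR=-31373/256
(1,1): OLD=197029/2048 → NEW=0, ERR=197029/2048
(1,2): OLD=13353737/65536 → NEW=255, ERR=-3357943/65536
(1,3): OLD=23708245/262144 → NEW=0, ERR=23708245/262144
(1,4): OLD=920983647/4194304 → NEW=255, ERR=-148563873/4194304
(2,0): OLD=5136103/32768 → NEW=255, ERR=-3219737/32768
(2,1): OLD=178058205/1048576 → NEW=255, ERR=-89328675/1048576
(2,2): OLD=3031434199/16777216 → NEW=255, ERR=-1246755881/16777216
(2,3): OLD=40777233045/268435456 → NEW=255, ERR=-27673808235/268435456
(2,4): OLD=723617983699/4294967296 → NEW=255, ERR=-371598676781/4294967296
(3,0): OLD=2152868855/16777216 → NEW=255, ERR=-2125321225/16777216
(3,1): OLD=13137387819/134217728 → NEW=0, ERR=13137387819/134217728
(3,2): OLD=734207637577/4294967296 → NEW=255, ERR=-361009022903/4294967296
(3,3): OLD=636882603713/8589934592 → NEW=0, ERR=636882603713/8589934592
(3,4): OLD=25420274940453/137438953472 → NEW=255, ERR=-9626658194907/137438953472
(4,0): OLD=323766501913/2147483648 → NEW=255, ERR=-223841828327/2147483648
(4,1): OLD=8267483953177/68719476736 → NEW=0, ERR=8267483953177/68719476736
(4,2): OLD=244517237381015/1099511627776 → NEW=255, ERR=-35858227701865/1099511627776
(4,3): OLD=3580274793382937/17592186044416 → NEW=255, ERR=-905732647943143/17592186044416
(4,4): OLD=44253716204060975/281474976710656 → NEW=255, ERR=-27522402857156305/281474976710656
(5,0): OLD=173705712793579/1099511627776 → NEW=255, ERR=-106669752289301/1099511627776
(5,1): OLD=1543910328796161/8796093022208 → NEW=255, ERR=-699093391866879/8796093022208
(5,2): OLD=43601257541450889/281474976710656 → NEW=255, ERR=-28174861519766391/281474976710656
(5,3): OLD=164095989612192391/1125899906842624 → NEW=255, ERR=-123008486632676729/1125899906842624
(5,4): OLD=1755102980157050781/18014398509481984 → NEW=0, ERR=1755102980157050781/18014398509481984
(6,0): OLD=26146289542908091/140737488355328 → NEW=255, ERR=-9741769987700549/140737488355328
(6,1): OLD=545151761429601141/4503599627370496 → NEW=0, ERR=545151761429601141/4503599627370496
(6,2): OLD=11329308392304331607/72057594037927936 → NEW=255, ERR=-7045378087367292073/72057594037927936
(6,3): OLD=115400157138926566525/1152921504606846976 → NEW=0, ERR=115400157138926566525/1152921504606846976
(6,4): OLD=4416313343988924123051/18446744073709551616 → NEW=255, ERR=-287606394807011539029/18446744073709551616
Target (6,4): original=172, with diffused error = 4416313343988924123051/18446744073709551616

Answer: 4416313343988924123051/18446744073709551616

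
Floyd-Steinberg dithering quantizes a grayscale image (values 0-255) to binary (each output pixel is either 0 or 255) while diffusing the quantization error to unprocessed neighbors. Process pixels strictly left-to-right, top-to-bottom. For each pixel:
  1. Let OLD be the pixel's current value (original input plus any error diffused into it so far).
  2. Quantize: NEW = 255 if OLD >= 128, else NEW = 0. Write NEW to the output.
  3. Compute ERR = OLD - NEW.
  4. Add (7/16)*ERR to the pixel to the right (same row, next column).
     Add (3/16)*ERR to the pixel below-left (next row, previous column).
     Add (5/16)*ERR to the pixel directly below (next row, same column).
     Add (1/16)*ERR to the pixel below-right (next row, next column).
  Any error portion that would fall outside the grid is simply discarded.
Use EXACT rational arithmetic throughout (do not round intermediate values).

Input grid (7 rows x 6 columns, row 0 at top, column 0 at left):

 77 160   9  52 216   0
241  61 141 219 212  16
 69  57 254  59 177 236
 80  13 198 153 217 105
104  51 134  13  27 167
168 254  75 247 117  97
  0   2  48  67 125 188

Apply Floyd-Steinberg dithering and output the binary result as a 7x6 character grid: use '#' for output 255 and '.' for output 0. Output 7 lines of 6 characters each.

(0,0): OLD=77 → NEW=0, ERR=77
(0,1): OLD=3099/16 → NEW=255, ERR=-981/16
(0,2): OLD=-4563/256 → NEW=0, ERR=-4563/256
(0,3): OLD=181051/4096 → NEW=0, ERR=181051/4096
(0,4): OLD=15423133/65536 → NEW=255, ERR=-1288547/65536
(0,5): OLD=-9019829/1048576 → NEW=0, ERR=-9019829/1048576
(1,0): OLD=64913/256 → NEW=255, ERR=-367/256
(1,1): OLD=87415/2048 → NEW=0, ERR=87415/2048
(1,2): OLD=10391363/65536 → NEW=255, ERR=-6320317/65536
(1,3): OLD=48711559/262144 → NEW=255, ERR=-18135161/262144
(1,4): OLD=2965191093/16777216 → NEW=255, ERR=-1312998987/16777216
(1,5): OLD=-5947479965/268435456 → NEW=0, ERR=-5947479965/268435456
(2,0): OLD=2508557/32768 → NEW=0, ERR=2508557/32768
(2,1): OLD=89820127/1048576 → NEW=0, ERR=89820127/1048576
(2,2): OLD=4211662941/16777216 → NEW=255, ERR=-66527139/16777216
(2,3): OLD=2005876149/134217728 → NEW=0, ERR=2005876149/134217728
(2,4): OLD=646838713759/4294967296 → NEW=255, ERR=-448377946721/4294967296
(2,5): OLD=12267224744777/68719476736 → NEW=255, ERR=-5256241822903/68719476736
(3,0): OLD=2013006781/16777216 → NEW=0, ERR=2013006781/16777216
(3,1): OLD=12925559161/134217728 → NEW=0, ERR=12925559161/134217728
(3,2): OLD=265267097787/1073741824 → NEW=255, ERR=-8537067333/1073741824
(3,3): OLD=9233817451377/68719476736 → NEW=255, ERR=-8289649116303/68719476736
(3,4): OLD=64977263397585/549755813888 → NEW=0, ERR=64977263397585/549755813888
(3,5): OLD=1110788561018527/8796093022208 → NEW=0, ERR=1110788561018527/8796093022208
(4,0): OLD=342635248115/2147483648 → NEW=255, ERR=-204973082125/2147483648
(4,1): OLD=1558022278743/34359738368 → NEW=0, ERR=1558022278743/34359738368
(4,2): OLD=148163947419349/1099511627776 → NEW=255, ERR=-132211517663531/1099511627776
(4,3): OLD=-978832510935031/17592186044416 → NEW=0, ERR=-978832510935031/17592186044416
(4,4): OLD=15686940130593689/281474976710656 → NEW=0, ERR=15686940130593689/281474976710656
(4,5): OLD=1072904247307556495/4503599627370496 → NEW=255, ERR=-75513657671919985/4503599627370496
(5,0): OLD=80635196999413/549755813888 → NEW=255, ERR=-59552535542027/549755813888
(5,1): OLD=3382382551253573/17592186044416 → NEW=255, ERR=-1103624890072507/17592186044416
(5,2): OLD=334768741810247/140737488355328 → NEW=0, ERR=334768741810247/140737488355328
(5,3): OLD=1051983941340970621/4503599627370496 → NEW=255, ERR=-96433963638505859/4503599627370496
(5,4): OLD=1066691733950049341/9007199254740992 → NEW=0, ERR=1066691733950049341/9007199254740992
(5,5): OLD=21192860888468163169/144115188075855872 → NEW=255, ERR=-15556512070875084191/144115188075855872
(6,0): OLD=-12839280356941841/281474976710656 → NEW=0, ERR=-12839280356941841/281474976710656
(6,1): OLD=-197640040196308797/4503599627370496 → NEW=0, ERR=-197640040196308797/4503599627370496
(6,2): OLD=389254342090484875/18014398509481984 → NEW=0, ERR=389254342090484875/18014398509481984
(6,3): OLD=26550537126679971455/288230376151711744 → NEW=0, ERR=26550537126679971455/288230376151711744
(6,4): OLD=833474343524076302623/4611686018427387904 → NEW=255, ERR=-342505591174907612897/4611686018427387904
(6,5): OLD=9531516641647641316985/73786976294838206464 → NEW=255, ERR=-9284162313536101331335/73786976294838206464
Row 0: .#..#.
Row 1: #.###.
Row 2: ..#.##
Row 3: ..##..
Row 4: #.#..#
Row 5: ##.#.#
Row 6: ....##

Answer: .#..#.
#.###.
..#.##
..##..
#.#..#
##.#.#
....##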